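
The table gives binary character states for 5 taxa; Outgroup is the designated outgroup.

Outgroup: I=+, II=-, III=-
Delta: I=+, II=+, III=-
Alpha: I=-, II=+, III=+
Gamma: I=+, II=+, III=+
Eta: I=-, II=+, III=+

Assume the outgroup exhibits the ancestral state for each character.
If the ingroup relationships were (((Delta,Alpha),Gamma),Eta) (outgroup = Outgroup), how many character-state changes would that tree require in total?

Map each character onto (((Delta,Alpha),Gamma),Eta) (rooted by Outgroup) and count the minimum state changes it requires (Fitch parsimony):
I: 2; II: 1; III: 2.
Total tree length = 5.

5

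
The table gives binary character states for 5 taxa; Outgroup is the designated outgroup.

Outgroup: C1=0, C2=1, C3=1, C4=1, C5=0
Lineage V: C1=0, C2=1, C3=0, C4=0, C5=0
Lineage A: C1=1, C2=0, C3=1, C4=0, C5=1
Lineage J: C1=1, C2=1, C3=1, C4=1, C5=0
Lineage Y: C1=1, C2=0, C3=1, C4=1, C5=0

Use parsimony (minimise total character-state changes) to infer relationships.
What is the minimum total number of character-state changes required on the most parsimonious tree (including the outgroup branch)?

Character polarity is set by the outgroup: the derived state is whichever differs from the outgroup's state, so for C2, C3, C4 the derived state is '0', and for the remaining characters it is '1'.
C1: derived state '1' in Lineage A, Lineage J, and Lineage Y only — synapomorphy for {Lineage A, Lineage J, Lineage Y}.
C2: derived state '0' in Lineage A and Lineage Y only — synapomorphy for {Lineage A, Lineage Y}.
C3: derived state '0' in Lineage V only — an autapomorphy, so it tells us nothing about relationships among taxa.
C4 (state '0') occurs in Lineage A and Lineage V but conflicts with the nesting implied by the other characters — most parsimoniously interpreted as homoplasy.
C5 (derived state '1') is unique to Lineage A (autapomorphy; uninformative for grouping).
Most parsimonious ingroup topology: (Lineage V,((Lineage A,Lineage Y),Lineage J)).
Changes per character on this tree: C1: 1; C2: 1; C3: 1; C4: 2; C5: 1.
Total = 6.

6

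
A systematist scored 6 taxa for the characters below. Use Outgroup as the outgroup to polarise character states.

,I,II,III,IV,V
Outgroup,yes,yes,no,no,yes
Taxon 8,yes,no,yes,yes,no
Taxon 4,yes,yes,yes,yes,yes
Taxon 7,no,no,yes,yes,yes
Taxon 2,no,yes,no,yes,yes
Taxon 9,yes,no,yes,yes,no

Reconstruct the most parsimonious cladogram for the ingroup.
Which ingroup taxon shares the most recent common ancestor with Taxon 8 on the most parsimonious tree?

Taxon 9

Character polarity is set by the outgroup: the derived state is whichever differs from the outgroup's state, so for I, II, V the derived state is 'no', and for the remaining characters it is 'yes'.
I groups Taxon 2 and Taxon 7, which is incompatible with the clades supported by the remaining characters; treating it as convergent (homoplasy) costs fewer steps than any alternative tree.
II: derived state 'no' in Taxon 7, Taxon 8, and Taxon 9 only — synapomorphy for {Taxon 7, Taxon 8, Taxon 9}.
Only Taxon 4, Taxon 7, Taxon 8, and Taxon 9 show the derived state 'yes' for III, supporting them as a clade.
All ingroup taxa share the derived state 'yes' for IV; it defines the ingroup but does not resolve relationships within it.
Only Taxon 8 and Taxon 9 show the derived state 'no' for V, supporting them as a clade.
Most parsimonious ingroup topology: ((((Taxon 8,Taxon 9),Taxon 7),Taxon 4),Taxon 2).
Taxon 8 and Taxon 9 form a cherry on this tree, so they are sister taxa.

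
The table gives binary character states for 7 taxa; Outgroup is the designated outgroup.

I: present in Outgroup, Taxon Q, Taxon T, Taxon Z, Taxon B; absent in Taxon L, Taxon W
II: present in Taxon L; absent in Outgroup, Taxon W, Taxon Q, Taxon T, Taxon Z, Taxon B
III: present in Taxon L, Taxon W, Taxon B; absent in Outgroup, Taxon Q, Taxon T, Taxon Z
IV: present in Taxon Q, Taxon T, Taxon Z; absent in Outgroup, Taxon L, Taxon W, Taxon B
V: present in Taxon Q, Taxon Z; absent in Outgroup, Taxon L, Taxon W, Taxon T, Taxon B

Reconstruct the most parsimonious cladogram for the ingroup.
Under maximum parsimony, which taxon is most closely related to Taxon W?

Character polarity is set by the outgroup: the derived state is whichever differs from the outgroup's state, so for I the derived state is 'absent', and for the remaining characters it is 'present'.
I: derived state 'absent' in Taxon L and Taxon W only — synapomorphy for {Taxon L, Taxon W}.
II (derived state 'present') is unique to Taxon L (autapomorphy; uninformative for grouping).
III: derived state 'present' in Taxon B, Taxon L, and Taxon W only — synapomorphy for {Taxon B, Taxon L, Taxon W}.
IV (derived state 'present') is shared by Taxon Q, Taxon T, and Taxon Z — a synapomorphy uniting that clade.
V: derived state 'present' in Taxon Q and Taxon Z only — synapomorphy for {Taxon Q, Taxon Z}.
Most parsimonious ingroup topology: (((Taxon L,Taxon W),Taxon B),((Taxon Q,Taxon Z),Taxon T)).
Taxon W and Taxon L form a cherry on this tree, so they are sister taxa.

Taxon L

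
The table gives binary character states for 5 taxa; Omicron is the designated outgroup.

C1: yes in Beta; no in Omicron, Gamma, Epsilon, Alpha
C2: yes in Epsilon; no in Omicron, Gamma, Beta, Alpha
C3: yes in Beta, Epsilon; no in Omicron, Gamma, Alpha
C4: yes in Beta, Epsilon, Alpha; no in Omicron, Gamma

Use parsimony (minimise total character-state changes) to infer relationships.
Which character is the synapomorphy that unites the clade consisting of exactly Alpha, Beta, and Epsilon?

The outgroup has state 'no' for every character, so 'yes' is the derived state throughout.
C1: derived state 'yes' in Beta only — an autapomorphy, so it tells us nothing about relationships among taxa.
C2 (derived state 'yes') is unique to Epsilon (autapomorphy; uninformative for grouping).
C3 (derived state 'yes') is shared by Beta and Epsilon — a synapomorphy uniting that clade.
C4 (derived state 'yes') is shared by Alpha, Beta, and Epsilon — a synapomorphy uniting that clade.
Most parsimonious ingroup topology: (Gamma,((Beta,Epsilon),Alpha)).
The clade {Alpha, Beta, Epsilon} is supported by C4: its derived state 'yes' occurs in exactly those taxa and in no other taxon (including the outgroup).

C4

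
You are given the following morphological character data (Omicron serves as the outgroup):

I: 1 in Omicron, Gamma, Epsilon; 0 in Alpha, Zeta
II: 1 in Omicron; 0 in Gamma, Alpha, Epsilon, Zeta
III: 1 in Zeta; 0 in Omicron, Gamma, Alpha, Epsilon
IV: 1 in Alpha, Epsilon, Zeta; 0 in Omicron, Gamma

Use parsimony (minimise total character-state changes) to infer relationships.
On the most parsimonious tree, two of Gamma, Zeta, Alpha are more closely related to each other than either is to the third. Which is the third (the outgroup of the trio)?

Character polarity is set by the outgroup: the derived state is whichever differs from the outgroup's state, so for I, II the derived state is '0', and for the remaining characters it is '1'.
I: derived state '0' in Alpha and Zeta only — synapomorphy for {Alpha, Zeta}.
II (derived state '0') is shared by all ingroup taxa — unites the whole ingroup.
III (derived state '1') is unique to Zeta (autapomorphy; uninformative for grouping).
IV: derived state '1' in Alpha, Epsilon, and Zeta only — synapomorphy for {Alpha, Epsilon, Zeta}.
Most parsimonious ingroup topology: (Gamma,((Alpha,Zeta),Epsilon)).
Zeta and Alpha share a more recent common ancestor with each other than either does with Gamma, so Gamma is the least closely related of the three.

Gamma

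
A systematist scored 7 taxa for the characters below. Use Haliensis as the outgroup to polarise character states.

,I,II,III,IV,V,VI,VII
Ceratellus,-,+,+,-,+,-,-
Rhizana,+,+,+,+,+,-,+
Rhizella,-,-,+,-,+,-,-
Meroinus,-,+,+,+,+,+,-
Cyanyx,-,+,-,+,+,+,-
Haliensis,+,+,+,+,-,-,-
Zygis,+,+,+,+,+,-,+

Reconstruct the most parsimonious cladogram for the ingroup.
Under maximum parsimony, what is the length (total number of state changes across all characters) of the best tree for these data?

7

Character polarity is set by the outgroup: the derived state is whichever differs from the outgroup's state, so for I, II, III, IV the derived state is '-', and for the remaining characters it is '+'.
I (derived state '-') is shared by Ceratellus, Cyanyx, Meroinus, and Rhizella — a synapomorphy uniting that clade.
II (derived state '-') is unique to Rhizella (autapomorphy; uninformative for grouping).
III (derived state '-') is unique to Cyanyx (autapomorphy; uninformative for grouping).
Only Ceratellus and Rhizella show the derived state '-' for IV, supporting them as a clade.
V (derived state '+') is shared by all ingroup taxa — unites the whole ingroup.
Only Cyanyx and Meroinus show the derived state '+' for VI, supporting them as a clade.
VII: derived state '+' in Rhizana and Zygis only — synapomorphy for {Rhizana, Zygis}.
Most parsimonious ingroup topology: (((Ceratellus,Rhizella),(Cyanyx,Meroinus)),(Rhizana,Zygis)).
Changes per character on this tree: I: 1; II: 1; III: 1; IV: 1; V: 1; VI: 1; VII: 1.
Total = 7.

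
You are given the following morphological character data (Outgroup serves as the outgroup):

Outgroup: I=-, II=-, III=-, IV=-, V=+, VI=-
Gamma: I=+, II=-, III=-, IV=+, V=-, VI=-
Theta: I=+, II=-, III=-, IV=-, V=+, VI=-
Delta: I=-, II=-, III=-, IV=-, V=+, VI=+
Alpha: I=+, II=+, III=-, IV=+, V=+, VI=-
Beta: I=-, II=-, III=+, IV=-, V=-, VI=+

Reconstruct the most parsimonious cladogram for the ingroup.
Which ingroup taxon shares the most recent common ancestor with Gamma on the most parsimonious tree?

Alpha

Character polarity is set by the outgroup: the derived state is whichever differs from the outgroup's state, so for V the derived state is '-', and for the remaining characters it is '+'.
I: derived state '+' in Alpha, Gamma, and Theta only — synapomorphy for {Alpha, Gamma, Theta}.
II: derived state '+' in Alpha only — an autapomorphy, so it tells us nothing about relationships among taxa.
III (derived state '+') is unique to Beta (autapomorphy; uninformative for grouping).
Only Alpha and Gamma show the derived state '+' for IV, supporting them as a clade.
V (state '-') occurs in Beta and Gamma but conflicts with the nesting implied by the other characters — most parsimoniously interpreted as homoplasy.
Only Beta and Delta show the derived state '+' for VI, supporting them as a clade.
Most parsimonious ingroup topology: (((Gamma,Alpha),Theta),(Delta,Beta)).
Gamma and Alpha form a cherry on this tree, so they are sister taxa.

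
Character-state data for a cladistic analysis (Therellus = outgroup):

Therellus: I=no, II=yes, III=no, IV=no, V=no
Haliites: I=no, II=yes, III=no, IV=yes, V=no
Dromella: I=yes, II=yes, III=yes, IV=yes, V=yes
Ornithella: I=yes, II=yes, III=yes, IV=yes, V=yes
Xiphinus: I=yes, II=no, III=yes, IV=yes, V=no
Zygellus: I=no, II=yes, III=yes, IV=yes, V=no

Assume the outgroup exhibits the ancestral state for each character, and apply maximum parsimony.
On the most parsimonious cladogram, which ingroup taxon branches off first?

Character polarity is set by the outgroup: the derived state is whichever differs from the outgroup's state, so for II the derived state is 'no', and for the remaining characters it is 'yes'.
Only Dromella, Ornithella, and Xiphinus show the derived state 'yes' for I, supporting them as a clade.
II (derived state 'no') is unique to Xiphinus (autapomorphy; uninformative for grouping).
Only Dromella, Ornithella, Xiphinus, and Zygellus show the derived state 'yes' for III, supporting them as a clade.
All ingroup taxa share the derived state 'yes' for IV; it defines the ingroup but does not resolve relationships within it.
Only Dromella and Ornithella show the derived state 'yes' for V, supporting them as a clade.
Most parsimonious ingroup topology: (Haliites,(((Dromella,Ornithella),Xiphinus),Zygellus)).
Haliites is sister to the clade containing all other ingroup taxa, so it is the earliest-diverging (most basal) ingroup lineage.

Haliites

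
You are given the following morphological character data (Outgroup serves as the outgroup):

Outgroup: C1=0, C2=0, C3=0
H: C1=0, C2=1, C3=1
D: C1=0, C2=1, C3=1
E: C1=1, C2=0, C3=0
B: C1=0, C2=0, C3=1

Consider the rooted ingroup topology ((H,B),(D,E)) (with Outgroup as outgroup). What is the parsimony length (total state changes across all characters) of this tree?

Map each character onto ((H,B),(D,E)) (rooted by Outgroup) and count the minimum state changes it requires (Fitch parsimony):
C1: 1; C2: 2; C3: 2.
Total tree length = 5.

5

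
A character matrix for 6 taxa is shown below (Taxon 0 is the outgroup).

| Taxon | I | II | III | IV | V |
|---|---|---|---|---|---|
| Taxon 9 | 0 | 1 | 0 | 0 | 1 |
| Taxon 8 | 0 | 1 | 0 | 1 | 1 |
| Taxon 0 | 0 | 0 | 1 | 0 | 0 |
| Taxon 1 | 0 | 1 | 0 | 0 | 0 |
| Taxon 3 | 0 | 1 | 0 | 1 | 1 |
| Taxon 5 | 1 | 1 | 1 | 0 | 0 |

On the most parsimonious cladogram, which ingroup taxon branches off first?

Character polarity is set by the outgroup: the derived state is whichever differs from the outgroup's state, so for III the derived state is '0', and for the remaining characters it is '1'.
I (derived state '1') is unique to Taxon 5 (autapomorphy; uninformative for grouping).
II (derived state '1') is shared by all ingroup taxa — unites the whole ingroup.
III (derived state '0') is shared by Taxon 1, Taxon 3, Taxon 8, and Taxon 9 — a synapomorphy uniting that clade.
IV: derived state '1' in Taxon 3 and Taxon 8 only — synapomorphy for {Taxon 3, Taxon 8}.
Only Taxon 3, Taxon 8, and Taxon 9 show the derived state '1' for V, supporting them as a clade.
Most parsimonious ingroup topology: (Taxon 5,(((Taxon 3,Taxon 8),Taxon 9),Taxon 1)).
Taxon 5 is sister to the clade containing all other ingroup taxa, so it is the earliest-diverging (most basal) ingroup lineage.

Taxon 5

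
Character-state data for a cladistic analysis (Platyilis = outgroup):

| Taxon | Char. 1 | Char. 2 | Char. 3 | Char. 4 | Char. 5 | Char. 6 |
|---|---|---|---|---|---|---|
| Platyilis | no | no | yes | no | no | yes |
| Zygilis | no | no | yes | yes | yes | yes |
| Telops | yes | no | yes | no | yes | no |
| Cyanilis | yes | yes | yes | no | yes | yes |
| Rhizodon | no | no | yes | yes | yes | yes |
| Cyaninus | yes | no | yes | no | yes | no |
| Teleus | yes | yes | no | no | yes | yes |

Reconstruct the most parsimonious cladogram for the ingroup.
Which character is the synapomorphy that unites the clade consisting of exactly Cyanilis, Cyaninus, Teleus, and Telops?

Character polarity is set by the outgroup: the derived state is whichever differs from the outgroup's state, so for Char. 3, Char. 6 the derived state is 'no', and for the remaining characters it is 'yes'.
Only Cyanilis, Cyaninus, Teleus, and Telops show the derived state 'yes' for Char. 1, supporting them as a clade.
Only Cyanilis and Teleus show the derived state 'yes' for Char. 2, supporting them as a clade.
Char. 3 (derived state 'no') is unique to Teleus (autapomorphy; uninformative for grouping).
Only Rhizodon and Zygilis show the derived state 'yes' for Char. 4, supporting them as a clade.
All ingroup taxa share the derived state 'yes' for Char. 5; it defines the ingroup but does not resolve relationships within it.
Only Cyaninus and Telops show the derived state 'no' for Char. 6, supporting them as a clade.
Most parsimonious ingroup topology: ((Zygilis,Rhizodon),((Telops,Cyaninus),(Cyanilis,Teleus))).
The clade {Cyanilis, Cyaninus, Teleus, Telops} is supported by Char. 1: its derived state 'yes' occurs in exactly those taxa and in no other taxon (including the outgroup).

Char. 1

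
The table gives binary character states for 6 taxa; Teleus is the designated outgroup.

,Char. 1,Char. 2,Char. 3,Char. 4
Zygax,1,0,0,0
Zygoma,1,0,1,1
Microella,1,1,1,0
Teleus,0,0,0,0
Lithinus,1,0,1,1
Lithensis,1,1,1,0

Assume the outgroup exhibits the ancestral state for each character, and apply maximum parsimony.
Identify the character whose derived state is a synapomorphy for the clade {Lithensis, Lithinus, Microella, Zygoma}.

The outgroup has state '0' for every character, so '1' is the derived state throughout.
Char. 1 (derived state '1') is shared by all ingroup taxa — unites the whole ingroup.
Only Lithensis and Microella show the derived state '1' for Char. 2, supporting them as a clade.
Char. 3 (derived state '1') is shared by Lithensis, Lithinus, Microella, and Zygoma — a synapomorphy uniting that clade.
Char. 4 (derived state '1') is shared by Lithinus and Zygoma — a synapomorphy uniting that clade.
Most parsimonious ingroup topology: (((Zygoma,Lithinus),(Lithensis,Microella)),Zygax).
The clade {Lithensis, Lithinus, Microella, Zygoma} is supported by Char. 3: its derived state '1' occurs in exactly those taxa and in no other taxon (including the outgroup).

Char. 3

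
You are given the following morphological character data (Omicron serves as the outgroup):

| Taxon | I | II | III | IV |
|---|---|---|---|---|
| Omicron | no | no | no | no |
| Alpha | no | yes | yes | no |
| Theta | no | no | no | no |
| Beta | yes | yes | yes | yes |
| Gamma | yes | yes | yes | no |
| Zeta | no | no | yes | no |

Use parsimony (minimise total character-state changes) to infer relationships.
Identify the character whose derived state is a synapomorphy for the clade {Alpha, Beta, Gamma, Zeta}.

III

The outgroup has state 'no' for every character, so 'yes' is the derived state throughout.
Only Beta and Gamma show the derived state 'yes' for I, supporting them as a clade.
II: derived state 'yes' in Alpha, Beta, and Gamma only — synapomorphy for {Alpha, Beta, Gamma}.
III (derived state 'yes') is shared by Alpha, Beta, Gamma, and Zeta — a synapomorphy uniting that clade.
IV: derived state 'yes' in Beta only — an autapomorphy, so it tells us nothing about relationships among taxa.
Most parsimonious ingroup topology: (((Alpha,(Beta,Gamma)),Zeta),Theta).
The clade {Alpha, Beta, Gamma, Zeta} is supported by III: its derived state 'yes' occurs in exactly those taxa and in no other taxon (including the outgroup).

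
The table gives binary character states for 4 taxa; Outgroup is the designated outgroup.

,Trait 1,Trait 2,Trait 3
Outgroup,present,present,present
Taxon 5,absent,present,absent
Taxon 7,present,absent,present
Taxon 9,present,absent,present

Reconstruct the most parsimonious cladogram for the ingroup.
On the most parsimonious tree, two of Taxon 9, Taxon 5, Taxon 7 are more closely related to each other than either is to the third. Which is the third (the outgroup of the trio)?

Taxon 5

The outgroup has state 'present' for every character, so 'absent' is the derived state throughout.
Trait 1: derived state 'absent' in Taxon 5 only — an autapomorphy, so it tells us nothing about relationships among taxa.
Trait 2 (derived state 'absent') is shared by Taxon 7 and Taxon 9 — a synapomorphy uniting that clade.
Trait 3 (derived state 'absent') is unique to Taxon 5 (autapomorphy; uninformative for grouping).
Most parsimonious ingroup topology: (Taxon 5,(Taxon 7,Taxon 9)).
Taxon 9 and Taxon 7 share a more recent common ancestor with each other than either does with Taxon 5, so Taxon 5 is the least closely related of the three.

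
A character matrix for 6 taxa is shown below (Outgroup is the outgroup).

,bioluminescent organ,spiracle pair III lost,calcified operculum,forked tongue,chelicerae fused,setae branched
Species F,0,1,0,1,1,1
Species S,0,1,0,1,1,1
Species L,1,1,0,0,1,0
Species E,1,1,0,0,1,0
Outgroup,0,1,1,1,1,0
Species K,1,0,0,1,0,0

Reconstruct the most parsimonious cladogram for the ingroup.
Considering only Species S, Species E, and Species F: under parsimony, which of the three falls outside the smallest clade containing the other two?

Character polarity is set by the outgroup: the derived state is whichever differs from the outgroup's state, so for spiracle pair III lost, calcified operculum, forked tongue, chelicerae fused the derived state is '0', and for the remaining characters it is '1'.
bioluminescent organ: derived state '1' in Species E, Species K, and Species L only — synapomorphy for {Species E, Species K, Species L}.
spiracle pair III lost: derived state '0' in Species K only — an autapomorphy, so it tells us nothing about relationships among taxa.
All ingroup taxa share the derived state '0' for calcified operculum; it defines the ingroup but does not resolve relationships within it.
forked tongue (derived state '0') is shared by Species E and Species L — a synapomorphy uniting that clade.
chelicerae fused: derived state '0' in Species K only — an autapomorphy, so it tells us nothing about relationships among taxa.
Only Species F and Species S show the derived state '1' for setae branched, supporting them as a clade.
Most parsimonious ingroup topology: (((Species L,Species E),Species K),(Species F,Species S)).
Species S and Species F share a more recent common ancestor with each other than either does with Species E, so Species E is the least closely related of the three.

Species E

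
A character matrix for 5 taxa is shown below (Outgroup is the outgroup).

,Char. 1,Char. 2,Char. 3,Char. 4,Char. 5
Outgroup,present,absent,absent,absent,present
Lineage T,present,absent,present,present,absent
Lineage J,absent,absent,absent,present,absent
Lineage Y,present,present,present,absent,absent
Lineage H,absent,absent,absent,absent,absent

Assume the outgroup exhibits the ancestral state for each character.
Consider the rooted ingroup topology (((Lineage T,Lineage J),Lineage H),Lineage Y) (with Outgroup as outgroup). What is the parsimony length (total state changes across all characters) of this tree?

7

Map each character onto (((Lineage T,Lineage J),Lineage H),Lineage Y) (rooted by Outgroup) and count the minimum state changes it requires (Fitch parsimony):
Char. 1: 2; Char. 2: 1; Char. 3: 2; Char. 4: 1; Char. 5: 1.
Total tree length = 7.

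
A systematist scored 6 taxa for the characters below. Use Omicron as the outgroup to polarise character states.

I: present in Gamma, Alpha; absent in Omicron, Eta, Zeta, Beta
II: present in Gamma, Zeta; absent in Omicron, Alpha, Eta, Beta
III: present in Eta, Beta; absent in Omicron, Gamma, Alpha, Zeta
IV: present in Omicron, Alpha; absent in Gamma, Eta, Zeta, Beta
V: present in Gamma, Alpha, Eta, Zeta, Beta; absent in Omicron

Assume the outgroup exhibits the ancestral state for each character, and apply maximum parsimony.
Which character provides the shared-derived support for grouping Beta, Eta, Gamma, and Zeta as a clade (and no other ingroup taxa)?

IV

Character polarity is set by the outgroup: the derived state is whichever differs from the outgroup's state, so for IV the derived state is 'absent', and for the remaining characters it is 'present'.
I groups Alpha and Gamma, which is incompatible with the clades supported by the remaining characters; treating it as convergent (homoplasy) costs fewer steps than any alternative tree.
Only Gamma and Zeta show the derived state 'present' for II, supporting them as a clade.
III (derived state 'present') is shared by Beta and Eta — a synapomorphy uniting that clade.
IV: derived state 'absent' in Beta, Eta, Gamma, and Zeta only — synapomorphy for {Beta, Eta, Gamma, Zeta}.
V (derived state 'present') is shared by all ingroup taxa — unites the whole ingroup.
Most parsimonious ingroup topology: (((Gamma,Zeta),(Eta,Beta)),Alpha).
The clade {Beta, Eta, Gamma, Zeta} is supported by IV: its derived state 'absent' occurs in exactly those taxa and in no other taxon (including the outgroup).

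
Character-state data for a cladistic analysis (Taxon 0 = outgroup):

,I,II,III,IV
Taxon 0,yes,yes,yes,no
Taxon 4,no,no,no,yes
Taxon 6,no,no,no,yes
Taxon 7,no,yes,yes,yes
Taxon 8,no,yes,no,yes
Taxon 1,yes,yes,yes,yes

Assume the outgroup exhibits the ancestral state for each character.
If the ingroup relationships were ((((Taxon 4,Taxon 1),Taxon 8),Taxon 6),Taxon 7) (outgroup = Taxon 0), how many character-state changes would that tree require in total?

Map each character onto ((((Taxon 4,Taxon 1),Taxon 8),Taxon 6),Taxon 7) (rooted by Taxon 0) and count the minimum state changes it requires (Fitch parsimony):
I: 2; II: 2; III: 2; IV: 1.
Total tree length = 7.

7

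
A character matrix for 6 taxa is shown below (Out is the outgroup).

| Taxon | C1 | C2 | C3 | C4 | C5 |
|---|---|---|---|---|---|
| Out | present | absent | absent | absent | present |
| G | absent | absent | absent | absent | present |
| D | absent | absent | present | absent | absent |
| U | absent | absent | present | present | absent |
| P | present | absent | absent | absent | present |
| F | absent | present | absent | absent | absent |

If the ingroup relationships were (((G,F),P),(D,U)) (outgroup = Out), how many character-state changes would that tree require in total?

7

Map each character onto (((G,F),P),(D,U)) (rooted by Out) and count the minimum state changes it requires (Fitch parsimony):
C1: 2; C2: 1; C3: 1; C4: 1; C5: 2.
Total tree length = 7.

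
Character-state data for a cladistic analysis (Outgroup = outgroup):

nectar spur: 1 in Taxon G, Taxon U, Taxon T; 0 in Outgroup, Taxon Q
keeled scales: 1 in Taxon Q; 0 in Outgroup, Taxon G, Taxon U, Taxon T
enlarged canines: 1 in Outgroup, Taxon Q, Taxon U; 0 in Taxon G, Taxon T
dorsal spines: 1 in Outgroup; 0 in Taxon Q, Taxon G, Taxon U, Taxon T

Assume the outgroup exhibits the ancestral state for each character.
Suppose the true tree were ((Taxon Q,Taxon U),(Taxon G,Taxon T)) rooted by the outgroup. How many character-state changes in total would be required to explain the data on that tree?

Map each character onto ((Taxon Q,Taxon U),(Taxon G,Taxon T)) (rooted by Outgroup) and count the minimum state changes it requires (Fitch parsimony):
nectar spur: 2; keeled scales: 1; enlarged canines: 1; dorsal spines: 1.
Total tree length = 5.

5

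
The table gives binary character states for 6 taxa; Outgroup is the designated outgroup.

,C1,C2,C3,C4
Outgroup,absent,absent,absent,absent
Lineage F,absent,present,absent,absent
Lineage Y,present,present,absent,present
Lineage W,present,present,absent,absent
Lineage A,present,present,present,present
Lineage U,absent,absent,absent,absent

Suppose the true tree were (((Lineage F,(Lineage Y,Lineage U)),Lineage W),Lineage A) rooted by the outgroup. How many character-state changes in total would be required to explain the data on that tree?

Map each character onto (((Lineage F,(Lineage Y,Lineage U)),Lineage W),Lineage A) (rooted by Outgroup) and count the minimum state changes it requires (Fitch parsimony):
C1: 3; C2: 2; C3: 1; C4: 2.
Total tree length = 8.

8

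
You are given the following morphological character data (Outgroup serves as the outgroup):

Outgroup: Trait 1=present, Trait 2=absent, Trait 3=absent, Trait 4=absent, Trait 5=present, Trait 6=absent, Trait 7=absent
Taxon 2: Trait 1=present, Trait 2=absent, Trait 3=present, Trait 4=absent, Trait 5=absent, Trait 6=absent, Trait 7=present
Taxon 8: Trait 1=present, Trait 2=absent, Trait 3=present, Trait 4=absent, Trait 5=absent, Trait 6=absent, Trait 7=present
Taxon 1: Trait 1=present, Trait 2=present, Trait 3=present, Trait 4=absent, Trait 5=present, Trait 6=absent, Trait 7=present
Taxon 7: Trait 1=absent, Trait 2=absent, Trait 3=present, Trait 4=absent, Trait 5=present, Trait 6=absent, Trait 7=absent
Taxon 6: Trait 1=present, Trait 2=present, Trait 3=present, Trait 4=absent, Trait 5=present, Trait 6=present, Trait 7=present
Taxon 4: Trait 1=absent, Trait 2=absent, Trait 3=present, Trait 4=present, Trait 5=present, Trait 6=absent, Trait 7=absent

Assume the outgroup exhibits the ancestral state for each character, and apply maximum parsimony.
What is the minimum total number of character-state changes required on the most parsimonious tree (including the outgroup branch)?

Character polarity is set by the outgroup: the derived state is whichever differs from the outgroup's state, so for Trait 1, Trait 5 the derived state is 'absent', and for the remaining characters it is 'present'.
Only Taxon 4 and Taxon 7 show the derived state 'absent' for Trait 1, supporting them as a clade.
Trait 2: derived state 'present' in Taxon 1 and Taxon 6 only — synapomorphy for {Taxon 1, Taxon 6}.
All ingroup taxa share the derived state 'present' for Trait 3; it defines the ingroup but does not resolve relationships within it.
Trait 4 (derived state 'present') is unique to Taxon 4 (autapomorphy; uninformative for grouping).
Trait 5: derived state 'absent' in Taxon 2 and Taxon 8 only — synapomorphy for {Taxon 2, Taxon 8}.
Trait 6 (derived state 'present') is unique to Taxon 6 (autapomorphy; uninformative for grouping).
Only Taxon 1, Taxon 2, Taxon 6, and Taxon 8 show the derived state 'present' for Trait 7, supporting them as a clade.
Most parsimonious ingroup topology: (((Taxon 2,Taxon 8),(Taxon 1,Taxon 6)),(Taxon 7,Taxon 4)).
Changes per character on this tree: Trait 1: 1; Trait 2: 1; Trait 3: 1; Trait 4: 1; Trait 5: 1; Trait 6: 1; Trait 7: 1.
Total = 7.

7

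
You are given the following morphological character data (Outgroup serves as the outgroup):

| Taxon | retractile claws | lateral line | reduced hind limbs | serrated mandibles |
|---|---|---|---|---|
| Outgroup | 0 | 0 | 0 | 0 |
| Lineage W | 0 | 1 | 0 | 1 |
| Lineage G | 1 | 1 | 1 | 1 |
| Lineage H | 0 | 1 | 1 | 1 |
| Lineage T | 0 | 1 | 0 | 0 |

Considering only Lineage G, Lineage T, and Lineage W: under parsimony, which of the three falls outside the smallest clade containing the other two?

The outgroup has state '0' for every character, so '1' is the derived state throughout.
retractile claws (derived state '1') is unique to Lineage G (autapomorphy; uninformative for grouping).
lateral line (derived state '1') is shared by all ingroup taxa — unites the whole ingroup.
reduced hind limbs: derived state '1' in Lineage G and Lineage H only — synapomorphy for {Lineage G, Lineage H}.
Only Lineage G, Lineage H, and Lineage W show the derived state '1' for serrated mandibles, supporting them as a clade.
Most parsimonious ingroup topology: ((Lineage W,(Lineage G,Lineage H)),Lineage T).
Lineage W and Lineage G share a more recent common ancestor with each other than either does with Lineage T, so Lineage T is the least closely related of the three.

Lineage T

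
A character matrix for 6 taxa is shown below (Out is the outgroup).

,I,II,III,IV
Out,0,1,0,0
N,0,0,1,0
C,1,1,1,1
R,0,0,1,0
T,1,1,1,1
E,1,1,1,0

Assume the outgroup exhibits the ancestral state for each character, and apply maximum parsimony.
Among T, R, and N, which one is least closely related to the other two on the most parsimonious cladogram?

Character polarity is set by the outgroup: the derived state is whichever differs from the outgroup's state, so for II the derived state is '0', and for the remaining characters it is '1'.
Only C, E, and T show the derived state '1' for I, supporting them as a clade.
Only N and R show the derived state '0' for II, supporting them as a clade.
III (derived state '1') is shared by all ingroup taxa — unites the whole ingroup.
IV (derived state '1') is shared by C and T — a synapomorphy uniting that clade.
Most parsimonious ingroup topology: ((N,R),((C,T),E)).
R and N share a more recent common ancestor with each other than either does with T, so T is the least closely related of the three.

T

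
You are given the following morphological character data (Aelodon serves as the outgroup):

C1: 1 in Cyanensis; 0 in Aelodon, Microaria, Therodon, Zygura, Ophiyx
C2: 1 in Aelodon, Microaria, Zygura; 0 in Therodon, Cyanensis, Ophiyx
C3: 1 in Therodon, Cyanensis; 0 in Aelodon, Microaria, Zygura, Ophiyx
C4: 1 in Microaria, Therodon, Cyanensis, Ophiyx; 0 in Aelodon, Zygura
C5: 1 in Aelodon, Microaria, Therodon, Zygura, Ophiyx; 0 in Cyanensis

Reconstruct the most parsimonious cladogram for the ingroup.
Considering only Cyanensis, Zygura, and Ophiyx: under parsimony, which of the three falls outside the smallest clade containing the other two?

Zygura

Character polarity is set by the outgroup: the derived state is whichever differs from the outgroup's state, so for C2, C5 the derived state is '0', and for the remaining characters it is '1'.
C1: derived state '1' in Cyanensis only — an autapomorphy, so it tells us nothing about relationships among taxa.
Only Cyanensis, Ophiyx, and Therodon show the derived state '0' for C2, supporting them as a clade.
C3: derived state '1' in Cyanensis and Therodon only — synapomorphy for {Cyanensis, Therodon}.
Only Cyanensis, Microaria, Ophiyx, and Therodon show the derived state '1' for C4, supporting them as a clade.
C5 (derived state '0') is unique to Cyanensis (autapomorphy; uninformative for grouping).
Most parsimonious ingroup topology: ((Microaria,((Therodon,Cyanensis),Ophiyx)),Zygura).
Cyanensis and Ophiyx share a more recent common ancestor with each other than either does with Zygura, so Zygura is the least closely related of the three.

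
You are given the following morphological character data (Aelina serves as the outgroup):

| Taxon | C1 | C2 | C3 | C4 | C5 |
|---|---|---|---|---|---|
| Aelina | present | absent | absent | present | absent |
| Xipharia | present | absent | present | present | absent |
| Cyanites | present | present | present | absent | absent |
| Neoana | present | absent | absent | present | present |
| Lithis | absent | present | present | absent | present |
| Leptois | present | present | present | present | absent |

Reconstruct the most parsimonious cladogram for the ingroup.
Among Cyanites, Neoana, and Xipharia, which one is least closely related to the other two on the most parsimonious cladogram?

Character polarity is set by the outgroup: the derived state is whichever differs from the outgroup's state, so for C1, C4 the derived state is 'absent', and for the remaining characters it is 'present'.
C1 (derived state 'absent') is unique to Lithis (autapomorphy; uninformative for grouping).
C2 (derived state 'present') is shared by Cyanites, Leptois, and Lithis — a synapomorphy uniting that clade.
C3: derived state 'present' in Cyanites, Leptois, Lithis, and Xipharia only — synapomorphy for {Cyanites, Leptois, Lithis, Xipharia}.
Only Cyanites and Lithis show the derived state 'absent' for C4, supporting them as a clade.
C5 (state 'present') occurs in Lithis and Neoana but conflicts with the nesting implied by the other characters — most parsimoniously interpreted as homoplasy.
Most parsimonious ingroup topology: ((Xipharia,((Cyanites,Lithis),Leptois)),Neoana).
Cyanites and Xipharia share a more recent common ancestor with each other than either does with Neoana, so Neoana is the least closely related of the three.

Neoana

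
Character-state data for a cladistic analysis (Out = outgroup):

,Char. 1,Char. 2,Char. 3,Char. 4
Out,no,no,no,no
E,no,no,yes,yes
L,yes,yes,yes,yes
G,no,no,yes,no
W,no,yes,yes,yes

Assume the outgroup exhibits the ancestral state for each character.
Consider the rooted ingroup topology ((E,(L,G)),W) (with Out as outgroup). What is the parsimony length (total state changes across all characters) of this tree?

6

Map each character onto ((E,(L,G)),W) (rooted by Out) and count the minimum state changes it requires (Fitch parsimony):
Char. 1: 1; Char. 2: 2; Char. 3: 1; Char. 4: 2.
Total tree length = 6.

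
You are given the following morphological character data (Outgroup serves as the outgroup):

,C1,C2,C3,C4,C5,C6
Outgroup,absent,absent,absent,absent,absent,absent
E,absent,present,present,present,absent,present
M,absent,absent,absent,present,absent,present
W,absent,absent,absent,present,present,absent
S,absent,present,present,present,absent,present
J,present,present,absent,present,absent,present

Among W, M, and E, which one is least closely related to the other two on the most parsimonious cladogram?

The outgroup has state 'absent' for every character, so 'present' is the derived state throughout.
C1 (derived state 'present') is unique to J (autapomorphy; uninformative for grouping).
Only E, J, and S show the derived state 'present' for C2, supporting them as a clade.
C3 (derived state 'present') is shared by E and S — a synapomorphy uniting that clade.
C4 (derived state 'present') is shared by all ingroup taxa — unites the whole ingroup.
C5: derived state 'present' in W only — an autapomorphy, so it tells us nothing about relationships among taxa.
Only E, J, M, and S show the derived state 'present' for C6, supporting them as a clade.
Most parsimonious ingroup topology: ((((E,S),J),M),W).
E and M share a more recent common ancestor with each other than either does with W, so W is the least closely related of the three.

W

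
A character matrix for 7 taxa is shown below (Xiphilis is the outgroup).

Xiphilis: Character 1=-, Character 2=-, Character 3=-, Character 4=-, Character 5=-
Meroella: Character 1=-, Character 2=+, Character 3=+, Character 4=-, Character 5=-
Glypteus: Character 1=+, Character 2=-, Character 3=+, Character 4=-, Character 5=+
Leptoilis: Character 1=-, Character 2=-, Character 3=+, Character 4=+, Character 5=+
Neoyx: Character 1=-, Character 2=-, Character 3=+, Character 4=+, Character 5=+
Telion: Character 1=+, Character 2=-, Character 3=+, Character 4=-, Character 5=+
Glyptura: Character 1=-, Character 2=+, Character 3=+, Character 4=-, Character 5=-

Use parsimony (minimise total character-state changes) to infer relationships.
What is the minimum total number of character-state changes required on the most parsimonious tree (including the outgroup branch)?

5

The outgroup has state '-' for every character, so '+' is the derived state throughout.
Character 1 (derived state '+') is shared by Glypteus and Telion — a synapomorphy uniting that clade.
Character 2: derived state '+' in Glyptura and Meroella only — synapomorphy for {Glyptura, Meroella}.
Character 3 (derived state '+') is shared by all ingroup taxa — unites the whole ingroup.
Character 4 (derived state '+') is shared by Leptoilis and Neoyx — a synapomorphy uniting that clade.
Only Glypteus, Leptoilis, Neoyx, and Telion show the derived state '+' for Character 5, supporting them as a clade.
Most parsimonious ingroup topology: ((Meroella,Glyptura),((Glypteus,Telion),(Leptoilis,Neoyx))).
Changes per character on this tree: Character 1: 1; Character 2: 1; Character 3: 1; Character 4: 1; Character 5: 1.
Total = 5.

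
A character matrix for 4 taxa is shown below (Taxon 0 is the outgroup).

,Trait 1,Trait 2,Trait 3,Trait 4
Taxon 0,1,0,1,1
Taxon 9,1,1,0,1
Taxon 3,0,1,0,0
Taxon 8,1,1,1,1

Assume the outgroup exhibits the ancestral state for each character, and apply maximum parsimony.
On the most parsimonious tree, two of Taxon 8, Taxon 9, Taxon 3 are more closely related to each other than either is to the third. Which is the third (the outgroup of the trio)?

Character polarity is set by the outgroup: the derived state is whichever differs from the outgroup's state, so for Trait 1, Trait 3, Trait 4 the derived state is '0', and for the remaining characters it is '1'.
Trait 1 (derived state '0') is unique to Taxon 3 (autapomorphy; uninformative for grouping).
All ingroup taxa share the derived state '1' for Trait 2; it defines the ingroup but does not resolve relationships within it.
Only Taxon 3 and Taxon 9 show the derived state '0' for Trait 3, supporting them as a clade.
Trait 4 (derived state '0') is unique to Taxon 3 (autapomorphy; uninformative for grouping).
Most parsimonious ingroup topology: ((Taxon 9,Taxon 3),Taxon 8).
Taxon 3 and Taxon 9 share a more recent common ancestor with each other than either does with Taxon 8, so Taxon 8 is the least closely related of the three.

Taxon 8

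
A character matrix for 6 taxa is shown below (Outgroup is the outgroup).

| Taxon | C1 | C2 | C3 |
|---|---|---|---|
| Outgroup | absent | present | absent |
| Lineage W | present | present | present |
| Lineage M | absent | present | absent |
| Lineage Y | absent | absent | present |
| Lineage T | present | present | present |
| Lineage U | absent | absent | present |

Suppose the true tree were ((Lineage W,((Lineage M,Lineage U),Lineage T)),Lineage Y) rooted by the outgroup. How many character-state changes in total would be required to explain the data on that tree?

Map each character onto ((Lineage W,((Lineage M,Lineage U),Lineage T)),Lineage Y) (rooted by Outgroup) and count the minimum state changes it requires (Fitch parsimony):
C1: 2; C2: 2; C3: 2.
Total tree length = 6.

6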